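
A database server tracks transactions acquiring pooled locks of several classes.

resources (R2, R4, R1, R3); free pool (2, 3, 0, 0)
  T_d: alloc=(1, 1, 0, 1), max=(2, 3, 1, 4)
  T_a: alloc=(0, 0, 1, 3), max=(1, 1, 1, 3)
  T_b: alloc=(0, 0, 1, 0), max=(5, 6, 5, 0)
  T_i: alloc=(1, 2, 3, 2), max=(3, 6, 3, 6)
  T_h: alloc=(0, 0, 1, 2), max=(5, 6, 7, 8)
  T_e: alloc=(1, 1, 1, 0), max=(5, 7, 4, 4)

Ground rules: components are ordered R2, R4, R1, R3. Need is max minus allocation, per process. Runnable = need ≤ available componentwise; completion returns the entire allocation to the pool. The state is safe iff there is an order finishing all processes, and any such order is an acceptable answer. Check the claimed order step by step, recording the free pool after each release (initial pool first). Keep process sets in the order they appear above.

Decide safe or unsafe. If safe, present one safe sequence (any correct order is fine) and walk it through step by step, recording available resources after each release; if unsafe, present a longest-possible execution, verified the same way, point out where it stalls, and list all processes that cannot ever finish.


The state is SAFE; one workable sequence: T_a, T_d, T_i, T_e, T_b, T_h.
Key observation: the order's first zero-slack moment is T_d ((1, 2, 1, 3) needed, (2, 3, 1, 3) free — a requested resource with nothing to spare).
Step-by-step check:
  pool = (2, 3, 0, 0)
  T_a: need (1, 1, 0, 0) fits (2, 3, 0, 0); releases (0, 0, 1, 3), pool now (2, 3, 1, 3)
  T_d: need (1, 2, 1, 3) fits (2, 3, 1, 3); releases (1, 1, 0, 1), pool now (3, 4, 1, 4)
  T_i: need (2, 4, 0, 4) fits (3, 4, 1, 4); releases (1, 2, 3, 2), pool now (4, 6, 4, 6)
  T_e: need (4, 6, 3, 4) fits (4, 6, 4, 6); releases (1, 1, 1, 0), pool now (5, 7, 5, 6)
  T_b: need (5, 6, 4, 0) fits (5, 7, 5, 6); releases (0, 0, 1, 0), pool now (5, 7, 6, 6)
  T_h: need (5, 6, 6, 6) fits (5, 7, 6, 6); releases (0, 0, 1, 2), pool now (5, 7, 7, 8)


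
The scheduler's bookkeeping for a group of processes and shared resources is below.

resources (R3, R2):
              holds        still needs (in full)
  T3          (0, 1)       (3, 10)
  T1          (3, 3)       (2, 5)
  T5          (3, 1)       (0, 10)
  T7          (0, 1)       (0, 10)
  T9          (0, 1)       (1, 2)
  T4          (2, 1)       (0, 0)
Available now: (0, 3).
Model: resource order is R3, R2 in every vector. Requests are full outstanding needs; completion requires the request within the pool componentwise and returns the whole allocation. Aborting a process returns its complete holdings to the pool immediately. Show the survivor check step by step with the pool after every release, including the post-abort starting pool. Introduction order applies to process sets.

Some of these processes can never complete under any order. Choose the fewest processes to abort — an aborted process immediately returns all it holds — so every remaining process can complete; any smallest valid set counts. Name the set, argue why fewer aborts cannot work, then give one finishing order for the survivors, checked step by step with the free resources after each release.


Minimum abort set: T3 and T7.
Key observation: T5 had no path to completion before; after the abort of T3 and T7 ((0, 2) returned), step 4 is where it fits.
Minimality, checking each single-abort alternative: T3 alone leaves T5 blocked (short on R2); T1 alone leaves T3 blocked (short on R2); T5 alone leaves T3 blocked (short on R2); T7 alone leaves T3 blocked (short on R2); T9 alone leaves T3 blocked (short on R2); T4 alone leaves T3 blocked (short on R2).
One survivor order: T4, T9, T1, T5. Walking it through (post-abort pool first):
  pool = (0, 5)
  T4: need (0, 0) fits (0, 5); releases (2, 1), pool now (2, 6)
  T9: need (1, 2) fits (2, 6); releases (0, 1), pool now (2, 7)
  T1: need (2, 5) fits (2, 7); releases (3, 3), pool now (5, 10)
  T5: need (0, 10) fits (5, 10); releases (3, 1), pool now (8, 11)


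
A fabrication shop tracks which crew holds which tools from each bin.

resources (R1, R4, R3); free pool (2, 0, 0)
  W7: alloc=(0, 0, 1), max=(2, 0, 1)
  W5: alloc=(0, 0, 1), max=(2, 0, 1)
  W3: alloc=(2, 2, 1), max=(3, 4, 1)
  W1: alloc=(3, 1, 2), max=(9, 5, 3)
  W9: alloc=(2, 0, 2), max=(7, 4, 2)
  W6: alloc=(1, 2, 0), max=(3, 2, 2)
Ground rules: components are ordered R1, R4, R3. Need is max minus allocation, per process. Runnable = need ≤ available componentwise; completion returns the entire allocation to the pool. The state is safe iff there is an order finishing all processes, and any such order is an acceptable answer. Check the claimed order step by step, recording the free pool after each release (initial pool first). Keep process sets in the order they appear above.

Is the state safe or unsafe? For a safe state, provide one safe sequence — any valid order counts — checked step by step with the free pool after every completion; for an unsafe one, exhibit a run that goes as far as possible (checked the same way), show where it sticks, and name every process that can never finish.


SAFE, for example via the order W5, W7, W6, W3, W9, W1.
Key observation: W5 is the earliest step where a requested resource binds exactly: need (2, 0, 0), pool (2, 0, 0) at its turn.
Verifying each step:
  pool = (2, 0, 0)
  W5 needs (2, 0, 0) <= (2, 0, 0) -> finishes; pool += (0, 0, 1) = (2, 0, 1)
  W7 needs (2, 0, 0) <= (2, 0, 1) -> finishes; pool += (0, 0, 1) = (2, 0, 2)
  W6 needs (2, 0, 2) <= (2, 0, 2) -> finishes; pool += (1, 2, 0) = (3, 2, 2)
  W3 needs (1, 2, 0) <= (3, 2, 2) -> finishes; pool += (2, 2, 1) = (5, 4, 3)
  W9 needs (5, 4, 0) <= (5, 4, 3) -> finishes; pool += (2, 0, 2) = (7, 4, 5)
  W1 needs (6, 4, 1) <= (7, 4, 5) -> finishes; pool += (3, 1, 2) = (10, 5, 7)


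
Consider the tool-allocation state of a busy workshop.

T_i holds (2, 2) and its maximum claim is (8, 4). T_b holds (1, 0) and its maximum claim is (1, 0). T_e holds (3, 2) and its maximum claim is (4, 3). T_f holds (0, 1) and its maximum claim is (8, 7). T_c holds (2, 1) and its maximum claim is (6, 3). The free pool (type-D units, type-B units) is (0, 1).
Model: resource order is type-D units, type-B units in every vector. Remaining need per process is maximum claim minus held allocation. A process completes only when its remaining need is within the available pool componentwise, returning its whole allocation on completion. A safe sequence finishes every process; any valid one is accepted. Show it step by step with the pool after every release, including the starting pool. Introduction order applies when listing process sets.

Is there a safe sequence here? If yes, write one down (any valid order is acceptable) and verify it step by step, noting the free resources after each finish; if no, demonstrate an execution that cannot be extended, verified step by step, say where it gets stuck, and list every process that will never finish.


SAFE. One safe sequence: T_b, T_e, T_c, T_i, T_f.
Key observation: T_e is the earliest step where a requested resource binds exactly: need (1, 1), pool (1, 1) at its turn.
Verifying each step:
  pool = (0, 1)
  run T_b (needs (0, 0), free (0, 1)); after release of (1, 0) the pool is (1, 1)
  run T_e (needs (1, 1), free (1, 1)); after release of (3, 2) the pool is (4, 3)
  run T_c (needs (4, 2), free (4, 3)); after release of (2, 1) the pool is (6, 4)
  run T_i (needs (6, 2), free (6, 4)); after release of (2, 2) the pool is (8, 6)
  run T_f (needs (8, 6), free (8, 6)); after release of (0, 1) the pool is (8, 7)


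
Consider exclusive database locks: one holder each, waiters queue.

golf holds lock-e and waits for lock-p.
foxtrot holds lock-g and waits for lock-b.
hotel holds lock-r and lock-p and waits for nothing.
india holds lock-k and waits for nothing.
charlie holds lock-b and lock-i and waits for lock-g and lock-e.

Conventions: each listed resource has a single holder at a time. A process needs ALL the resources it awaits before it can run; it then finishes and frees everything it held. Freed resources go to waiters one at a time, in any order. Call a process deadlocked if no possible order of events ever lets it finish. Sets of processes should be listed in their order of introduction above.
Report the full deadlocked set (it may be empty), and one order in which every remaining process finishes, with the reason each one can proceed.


Deadlocked set: foxtrot and charlie.
Key observation: nobody on the ring foxtrot -> charlie -> foxtrot can start until another member finishes, which never happens; no other process is dragged down with it.
One completion order for the rest: hotel, golf, india.
Verifying each step:
  hotel waits on nothing -> runs at once and releases lock-r and lock-p
  golf: everything it awaited (lock-p) is free; runs, freeing lock-e
  india waits on nothing -> runs at once and releases lock-k


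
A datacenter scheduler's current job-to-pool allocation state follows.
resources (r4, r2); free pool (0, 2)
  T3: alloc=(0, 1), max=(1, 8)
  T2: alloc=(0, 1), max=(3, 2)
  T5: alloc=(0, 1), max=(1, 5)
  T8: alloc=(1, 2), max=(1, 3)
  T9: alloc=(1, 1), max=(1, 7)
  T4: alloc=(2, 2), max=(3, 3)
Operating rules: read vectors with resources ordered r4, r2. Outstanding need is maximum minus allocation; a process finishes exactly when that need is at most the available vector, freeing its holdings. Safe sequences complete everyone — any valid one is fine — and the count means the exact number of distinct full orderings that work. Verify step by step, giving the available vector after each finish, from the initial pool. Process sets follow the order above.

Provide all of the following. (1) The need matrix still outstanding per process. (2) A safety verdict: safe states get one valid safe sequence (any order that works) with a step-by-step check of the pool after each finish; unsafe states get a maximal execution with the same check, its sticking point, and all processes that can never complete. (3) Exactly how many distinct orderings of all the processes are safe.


(1) Remaining need (order r4, r2):
  T3: (1, 7)
  T2: (3, 1)
  T5: (1, 4)
  T8: (0, 1)
  T9: (0, 6)
  T4: (1, 1)
(2) SAFE. One safe sequence: T8, T4, T2, T5, T9, T3.
Key observation: the first exact fit in this order is T4 — it needs (1, 1) with (1, 4) free, meeting a requested resource to the last unit.
Step-by-step check:
  pool = (0, 2)
  T8 needs (0, 1) <= (0, 2) -> finishes; pool += (1, 2) = (1, 4)
  T4 needs (1, 1) <= (1, 4) -> finishes; pool += (2, 2) = (3, 6)
  T2 needs (3, 1) <= (3, 6) -> finishes; pool += (0, 1) = (3, 7)
  T5 needs (1, 4) <= (3, 7) -> finishes; pool += (0, 1) = (3, 8)
  T9 needs (0, 6) <= (3, 8) -> finishes; pool += (1, 1) = (4, 9)
  T3 needs (1, 7) <= (4, 9) -> finishes; pool += (0, 1) = (4, 10)
(3) Precisely 24 of the possible complete orderings are safe sequences.


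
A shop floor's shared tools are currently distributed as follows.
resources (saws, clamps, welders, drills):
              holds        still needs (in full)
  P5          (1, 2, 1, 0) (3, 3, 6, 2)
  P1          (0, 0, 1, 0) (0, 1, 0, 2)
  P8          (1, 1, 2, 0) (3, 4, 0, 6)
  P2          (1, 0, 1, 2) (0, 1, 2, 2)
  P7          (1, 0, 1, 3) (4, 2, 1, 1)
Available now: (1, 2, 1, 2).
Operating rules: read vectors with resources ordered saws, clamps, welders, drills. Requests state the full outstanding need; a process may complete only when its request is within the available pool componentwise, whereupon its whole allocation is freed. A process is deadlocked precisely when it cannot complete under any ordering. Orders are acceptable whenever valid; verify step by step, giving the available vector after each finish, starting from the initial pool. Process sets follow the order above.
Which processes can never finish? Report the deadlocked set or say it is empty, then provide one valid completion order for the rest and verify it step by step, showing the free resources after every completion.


Deadlocked set: P5, P8 and P7.
Key observation: once P1, P2 finish, the pool peaks at (2, 2, 3, 4) — and every remaining process still needs more saws than that.
The rest can finish in the order P1, P2. Step-by-step check:
  pool = (1, 2, 1, 2)
  P1: need (0, 1, 0, 2) fits (1, 2, 1, 2); releases (0, 0, 1, 0), pool now (1, 2, 2, 2)
  P2: need (0, 1, 2, 2) fits (1, 2, 2, 2); releases (1, 0, 1, 2), pool now (2, 2, 3, 4)
The blocked processes can never fit:
  P5 still needs (3, 3, 6, 2) but only (2, 2, 3, 4) is free — short on saws, clamps and welders
  P8 still needs (3, 4, 0, 6) but only (2, 2, 3, 4) is free — short on saws, clamps and drills
  P7 still needs (4, 2, 1, 1) but only (2, 2, 3, 4) is free — short on saws


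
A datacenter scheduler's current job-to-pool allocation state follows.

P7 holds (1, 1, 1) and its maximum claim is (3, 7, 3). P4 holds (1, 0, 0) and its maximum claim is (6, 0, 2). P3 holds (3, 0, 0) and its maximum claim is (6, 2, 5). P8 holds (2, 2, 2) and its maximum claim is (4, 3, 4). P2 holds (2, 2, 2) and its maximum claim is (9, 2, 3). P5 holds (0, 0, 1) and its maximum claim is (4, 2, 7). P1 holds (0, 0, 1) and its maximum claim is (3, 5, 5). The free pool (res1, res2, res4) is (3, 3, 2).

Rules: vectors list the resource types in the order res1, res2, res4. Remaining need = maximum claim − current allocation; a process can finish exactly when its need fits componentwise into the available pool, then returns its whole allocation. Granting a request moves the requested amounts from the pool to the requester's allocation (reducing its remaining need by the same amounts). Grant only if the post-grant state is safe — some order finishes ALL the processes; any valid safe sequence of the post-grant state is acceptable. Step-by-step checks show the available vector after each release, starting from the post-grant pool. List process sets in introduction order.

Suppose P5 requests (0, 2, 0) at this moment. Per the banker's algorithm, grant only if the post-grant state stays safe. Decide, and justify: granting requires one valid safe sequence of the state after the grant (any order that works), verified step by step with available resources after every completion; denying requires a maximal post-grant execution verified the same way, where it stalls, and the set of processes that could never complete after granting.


DENY — the pretend-granted state is unsafe.
Key observation: after P8, P4 the pool peaks at (6, 3, 4), and each blocked process is short somewhere: P7 on res2; P3 on res4; P2 on res1; P5 on res4; P1 on res2.
On the post-grant state, P8, P4 is a maximal run — nothing extends it. Check, step by step:
  pool = (3, 1, 2)
  run P8 (needs (2, 1, 2), free (3, 1, 2)); after release of (2, 2, 2) the pool is (5, 3, 4)
  run P4 (needs (5, 0, 2), free (5, 3, 4)); after release of (1, 0, 0) the pool is (6, 3, 4)
  P7 cannot run: need (2, 6, 2) vs free (6, 3, 4) (insufficient res2)
  P3 cannot run: need (3, 2, 5) vs free (6, 3, 4) (insufficient res4)
  P2 cannot run: need (7, 0, 1) vs free (6, 3, 4) (insufficient res1)
  P5 cannot run: need (4, 0, 6) vs free (6, 3, 4) (insufficient res4)
  P1 cannot run: need (3, 5, 4) vs free (6, 3, 4) (insufficient res2)
Processes that could never finish after the grant: P7, P3, P2, P5 and P1.


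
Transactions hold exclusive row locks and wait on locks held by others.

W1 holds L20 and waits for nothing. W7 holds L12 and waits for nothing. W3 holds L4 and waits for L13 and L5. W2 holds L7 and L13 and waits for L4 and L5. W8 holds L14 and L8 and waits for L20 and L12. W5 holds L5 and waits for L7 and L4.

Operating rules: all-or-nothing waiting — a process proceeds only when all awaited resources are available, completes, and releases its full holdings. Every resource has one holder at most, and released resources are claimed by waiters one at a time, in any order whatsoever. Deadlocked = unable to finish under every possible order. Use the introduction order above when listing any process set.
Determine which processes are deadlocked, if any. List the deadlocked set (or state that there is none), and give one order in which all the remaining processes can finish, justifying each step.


Deadlocked: W3, W2 and W5.
Key observation: nobody on the ring W3 -> W2 -> W3 can start until another member finishes, which never happens; W5 is caught in further circular waits.
The rest can finish in the order W1, W7, W8.
Verifying each step:
  W1: no waits; runs immediately, freeing L20
  W7: no waits; runs immediately, freeing L12
  run W8 (all its waits — L20 and L12 — are resolved); releases L14 and L8


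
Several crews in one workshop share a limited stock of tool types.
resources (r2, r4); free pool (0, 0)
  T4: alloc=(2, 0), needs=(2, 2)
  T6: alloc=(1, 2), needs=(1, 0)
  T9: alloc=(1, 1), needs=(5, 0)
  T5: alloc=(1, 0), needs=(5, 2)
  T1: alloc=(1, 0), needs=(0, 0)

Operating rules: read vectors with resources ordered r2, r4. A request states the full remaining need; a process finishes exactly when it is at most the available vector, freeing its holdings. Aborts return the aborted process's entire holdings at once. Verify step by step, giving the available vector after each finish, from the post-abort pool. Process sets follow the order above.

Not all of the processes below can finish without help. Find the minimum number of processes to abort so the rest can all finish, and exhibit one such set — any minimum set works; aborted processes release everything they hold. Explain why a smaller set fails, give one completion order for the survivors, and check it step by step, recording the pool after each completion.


The answer: abort T9.
Key observation: T5 was stuck for good until T9 gave back (1, 1); in the order shown it finishes at step 4.
Minimality: the empty abort set fails — the state is deadlocked as it stands.
The survivors complete as T1, T6, T4, T5. Check, step by step (starting from the post-abort pool):
  pool = (1, 1)
  T1 needs (0, 0) <= (1, 1) -> finishes; pool += (1, 0) = (2, 1)
  T6 needs (1, 0) <= (2, 1) -> finishes; pool += (1, 2) = (3, 3)
  T4 needs (2, 2) <= (3, 3) -> finishes; pool += (2, 0) = (5, 3)
  T5 needs (5, 2) <= (5, 3) -> finishes; pool += (1, 0) = (6, 3)


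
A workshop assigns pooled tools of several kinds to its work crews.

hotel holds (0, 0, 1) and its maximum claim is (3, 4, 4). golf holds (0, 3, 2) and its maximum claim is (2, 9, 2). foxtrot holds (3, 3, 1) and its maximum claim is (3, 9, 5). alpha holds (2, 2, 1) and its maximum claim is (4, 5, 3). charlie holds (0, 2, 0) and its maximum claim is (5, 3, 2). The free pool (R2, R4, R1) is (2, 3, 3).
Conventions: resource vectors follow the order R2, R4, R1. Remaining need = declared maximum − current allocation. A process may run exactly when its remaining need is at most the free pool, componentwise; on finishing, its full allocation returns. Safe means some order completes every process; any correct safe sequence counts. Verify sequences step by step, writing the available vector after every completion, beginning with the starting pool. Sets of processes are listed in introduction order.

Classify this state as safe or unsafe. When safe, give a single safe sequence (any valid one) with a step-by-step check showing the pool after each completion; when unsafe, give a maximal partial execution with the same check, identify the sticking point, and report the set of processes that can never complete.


UNSAFE.
Key observation: after alpha, hotel the pool peaks at (4, 5, 5), and each blocked process is short somewhere: golf on R4; foxtrot on R4; charlie on R2.
A maximal execution: alpha, hotel — then nothing else fits. Check, step by step:
  pool = (2, 3, 3)
  alpha needs (2, 3, 2) <= (2, 3, 3) -> finishes; pool += (2, 2, 1) = (4, 5, 4)
  hotel needs (3, 4, 3) <= (4, 5, 4) -> finishes; pool += (0, 0, 1) = (4, 5, 5)
  golf still needs (2, 6, 0) but only (4, 5, 5) is free — short on R4
  foxtrot still needs (0, 6, 4) but only (4, 5, 5) is free — short on R4
  charlie still needs (5, 1, 2) but only (4, 5, 5) is free — short on R2
Permanently blocked: golf, foxtrot and charlie.


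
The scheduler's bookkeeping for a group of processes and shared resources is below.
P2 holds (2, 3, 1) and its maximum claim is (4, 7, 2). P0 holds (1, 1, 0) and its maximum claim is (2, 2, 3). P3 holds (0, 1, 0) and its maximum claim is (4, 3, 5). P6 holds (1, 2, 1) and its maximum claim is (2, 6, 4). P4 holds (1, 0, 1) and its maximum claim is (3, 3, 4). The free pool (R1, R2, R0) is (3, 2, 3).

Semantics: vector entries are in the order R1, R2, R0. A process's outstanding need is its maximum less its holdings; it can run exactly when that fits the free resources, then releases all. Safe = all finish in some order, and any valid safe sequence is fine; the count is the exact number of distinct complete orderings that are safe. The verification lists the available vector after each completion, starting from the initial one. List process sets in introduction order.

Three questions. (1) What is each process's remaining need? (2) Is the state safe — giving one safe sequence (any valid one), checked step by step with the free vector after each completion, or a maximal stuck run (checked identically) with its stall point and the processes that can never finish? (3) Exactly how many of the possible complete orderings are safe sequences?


(1) Remaining need (order R1, R2, R0):
  P2: (2, 4, 1)
  P0: (1, 1, 3)
  P3: (4, 2, 5)
  P6: (1, 4, 3)
  P4: (2, 3, 3)
(2) The state is UNSAFE.
Key observation: after P0, P4 the pool peaks at (5, 3, 4), and each blocked process is short somewhere: P2 on R2; P3 on R0; P6 on R2.
Going as far as possible: P0, P4; after that, nothing fits. Step-by-step check:
  pool = (3, 2, 3)
  run P0 (needs (1, 1, 3), free (3, 2, 3)); after release of (1, 1, 0) the pool is (4, 3, 3)
  run P4 (needs (2, 3, 3), free (4, 3, 3)); after release of (1, 0, 1) the pool is (5, 3, 4)
  blocked: P2 wants (2, 4, 1), pool (5, 3, 4) — not enough R2
  blocked: P3 wants (4, 2, 5), pool (5, 3, 4) — not enough R0
  blocked: P6 wants (1, 4, 3), pool (5, 3, 4) — not enough R2
Permanently blocked: P2, P3 and P6.
(3) Exactly 0 of the possible complete orderings are safe sequences.


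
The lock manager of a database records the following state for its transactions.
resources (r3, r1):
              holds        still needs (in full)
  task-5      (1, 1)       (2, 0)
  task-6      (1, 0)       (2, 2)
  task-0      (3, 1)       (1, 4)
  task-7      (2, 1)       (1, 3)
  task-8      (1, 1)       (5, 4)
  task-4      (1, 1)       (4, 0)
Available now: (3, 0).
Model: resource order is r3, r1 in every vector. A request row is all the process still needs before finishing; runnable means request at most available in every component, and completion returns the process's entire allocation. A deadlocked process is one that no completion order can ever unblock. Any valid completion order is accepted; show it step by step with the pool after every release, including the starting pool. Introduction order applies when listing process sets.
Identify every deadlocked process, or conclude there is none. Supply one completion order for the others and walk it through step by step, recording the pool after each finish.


The deadlocked set is task-0, task-7 and task-8.
Key observation: once task-5, task-4, task-6 finish, the pool peaks at (6, 2) — and every remaining process still needs more r1 than that.
The rest can finish in the order task-5, task-4, task-6. Check, step by step:
  pool = (3, 0)
  task-5 needs (2, 0) <= (3, 0) -> finishes; pool += (1, 1) = (4, 1)
  task-4 needs (4, 0) <= (4, 1) -> finishes; pool += (1, 1) = (5, 2)
  task-6 needs (2, 2) <= (5, 2) -> finishes; pool += (1, 0) = (6, 2)
The stuck group stays short no matter what:
  blocked: task-0 wants (1, 4), pool (6, 2) — not enough r1
  blocked: task-7 wants (1, 3), pool (6, 2) — not enough r1
  blocked: task-8 wants (5, 4), pool (6, 2) — not enough r1


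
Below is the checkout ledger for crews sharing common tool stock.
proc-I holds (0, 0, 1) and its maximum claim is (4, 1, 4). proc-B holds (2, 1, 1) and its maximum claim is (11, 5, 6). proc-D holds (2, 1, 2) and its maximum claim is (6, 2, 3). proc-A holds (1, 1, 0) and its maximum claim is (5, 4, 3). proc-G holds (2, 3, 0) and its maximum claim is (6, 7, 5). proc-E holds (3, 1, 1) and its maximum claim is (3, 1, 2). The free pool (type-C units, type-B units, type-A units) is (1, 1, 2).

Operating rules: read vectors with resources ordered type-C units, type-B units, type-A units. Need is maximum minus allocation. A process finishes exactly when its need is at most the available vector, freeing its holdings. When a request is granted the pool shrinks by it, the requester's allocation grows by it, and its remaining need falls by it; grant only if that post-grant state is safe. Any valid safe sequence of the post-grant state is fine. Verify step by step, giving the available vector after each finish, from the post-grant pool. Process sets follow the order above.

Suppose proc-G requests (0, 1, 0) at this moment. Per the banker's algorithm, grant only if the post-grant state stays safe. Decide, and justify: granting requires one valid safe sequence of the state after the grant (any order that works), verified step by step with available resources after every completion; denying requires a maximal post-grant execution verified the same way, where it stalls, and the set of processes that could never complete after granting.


DENY. Granting would leave the state unsafe.
Key observation: after proc-E, proc-D, proc-I complete, (6, 2, 6) is the best the pool ever gets, yet each leftover process wants more type-B units.
On the post-grant state, proc-E, proc-D, proc-I is a maximal run — nothing extends it. Walking it through:
  pool = (1, 0, 2)
  run proc-E (needs (0, 0, 1), free (1, 0, 2)); after release of (3, 1, 1) the pool is (4, 1, 3)
  run proc-D (needs (4, 1, 1), free (4, 1, 3)); after release of (2, 1, 2) the pool is (6, 2, 5)
  run proc-I (needs (4, 1, 3), free (6, 2, 5)); after release of (0, 0, 1) the pool is (6, 2, 6)
  blocked: proc-B wants (9, 4, 5), pool (6, 2, 6) — not enough type-C units and type-B units
  blocked: proc-A wants (4, 3, 3), pool (6, 2, 6) — not enough type-B units
  blocked: proc-G wants (4, 3, 5), pool (6, 2, 6) — not enough type-B units
Had the request been granted, proc-B, proc-A and proc-G could never finish.


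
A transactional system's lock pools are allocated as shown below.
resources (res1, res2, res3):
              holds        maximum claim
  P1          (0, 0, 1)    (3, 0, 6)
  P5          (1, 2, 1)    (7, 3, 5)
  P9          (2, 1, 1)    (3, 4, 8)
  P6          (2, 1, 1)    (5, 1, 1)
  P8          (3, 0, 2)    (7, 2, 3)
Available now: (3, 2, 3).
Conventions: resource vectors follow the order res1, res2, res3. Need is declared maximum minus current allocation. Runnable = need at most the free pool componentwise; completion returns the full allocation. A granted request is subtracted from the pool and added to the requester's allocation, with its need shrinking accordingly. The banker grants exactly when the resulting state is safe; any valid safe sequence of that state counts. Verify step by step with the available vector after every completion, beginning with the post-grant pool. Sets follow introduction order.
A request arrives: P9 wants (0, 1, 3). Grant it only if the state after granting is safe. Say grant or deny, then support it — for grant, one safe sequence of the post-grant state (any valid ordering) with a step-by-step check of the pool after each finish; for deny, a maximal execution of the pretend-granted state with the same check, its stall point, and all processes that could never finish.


DENY: after the grant no complete ordering would exist.
Key observation: no order helps: past P6, P8, the free pool tops out at (8, 2, 3), below what each blocked process needs in res3.
After a pretend grant, a maximal execution: P6, P8 — then nothing else fits. Step-by-step check:
  pool = (3, 1, 0)
  run P6 (needs (3, 0, 0), free (3, 1, 0)); after release of (2, 1, 1) the pool is (5, 2, 1)
  run P8 (needs (4, 2, 1), free (5, 2, 1)); after release of (3, 0, 2) the pool is (8, 2, 3)
  P1 still needs (3, 0, 5) but only (8, 2, 3) is free — short on res3
  P5 still needs (6, 1, 4) but only (8, 2, 3) is free — short on res3
  P9 still needs (1, 2, 4) but only (8, 2, 3) is free — short on res3
Post-grant, the permanently blocked set is P1, P5 and P9.


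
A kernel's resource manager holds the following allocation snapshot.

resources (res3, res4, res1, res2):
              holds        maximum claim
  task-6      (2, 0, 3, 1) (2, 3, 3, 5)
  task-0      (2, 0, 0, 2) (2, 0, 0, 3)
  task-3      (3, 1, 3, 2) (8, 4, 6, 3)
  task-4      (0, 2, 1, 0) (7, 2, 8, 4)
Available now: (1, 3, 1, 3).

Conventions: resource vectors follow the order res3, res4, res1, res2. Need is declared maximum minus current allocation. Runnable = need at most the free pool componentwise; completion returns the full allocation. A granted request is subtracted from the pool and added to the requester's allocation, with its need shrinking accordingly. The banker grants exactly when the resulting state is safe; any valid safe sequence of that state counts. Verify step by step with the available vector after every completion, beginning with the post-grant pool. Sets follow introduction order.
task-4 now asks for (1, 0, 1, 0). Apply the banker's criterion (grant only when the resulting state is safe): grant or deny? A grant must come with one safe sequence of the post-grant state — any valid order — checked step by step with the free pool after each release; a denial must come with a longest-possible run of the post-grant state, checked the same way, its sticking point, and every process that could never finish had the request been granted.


DENY. Granting would leave the state unsafe.
Key observation: the wall is res3: completing task-0, task-6 brings the pool only to (4, 3, 3, 6), and all the rest need more.
After a pretend grant, a maximal execution: task-0, task-6 — then nothing else fits. Walking it through:
  pool = (0, 3, 0, 3)
  task-0: need (0, 0, 0, 1) fits (0, 3, 0, 3); releases (2, 0, 0, 2), pool now (2, 3, 0, 5)
  task-6: need (0, 3, 0, 4) fits (2, 3, 0, 5); releases (2, 0, 3, 1), pool now (4, 3, 3, 6)
  blocked: task-3 wants (5, 3, 3, 1), pool (4, 3, 3, 6) — not enough res3
  blocked: task-4 wants (6, 0, 6, 4), pool (4, 3, 3, 6) — not enough res3 and res1
Processes that could never finish after the grant: task-3 and task-4.


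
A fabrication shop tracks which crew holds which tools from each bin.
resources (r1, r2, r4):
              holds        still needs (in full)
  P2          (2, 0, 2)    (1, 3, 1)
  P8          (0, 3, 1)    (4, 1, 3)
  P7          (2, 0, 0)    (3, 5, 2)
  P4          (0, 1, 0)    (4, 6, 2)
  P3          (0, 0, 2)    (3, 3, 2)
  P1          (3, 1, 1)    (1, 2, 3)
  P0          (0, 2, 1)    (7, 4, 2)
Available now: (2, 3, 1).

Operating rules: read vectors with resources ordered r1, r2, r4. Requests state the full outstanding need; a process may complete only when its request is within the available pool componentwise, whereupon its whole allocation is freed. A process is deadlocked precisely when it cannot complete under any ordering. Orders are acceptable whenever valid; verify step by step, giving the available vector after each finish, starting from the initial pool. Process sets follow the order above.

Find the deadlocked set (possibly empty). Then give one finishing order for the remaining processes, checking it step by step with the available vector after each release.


The deadlocked set is empty.
Key observation: no deadlock: P2 fits now, and the freed resources carry the rest through.
The rest can finish in the order P2, P3, P1, P8, P7, P4, P0. Step-by-step check:
  pool = (2, 3, 1)
  P2 needs (1, 3, 1) <= (2, 3, 1) -> finishes; pool += (2, 0, 2) = (4, 3, 3)
  P3 needs (3, 3, 2) <= (4, 3, 3) -> finishes; pool += (0, 0, 2) = (4, 3, 5)
  P1 needs (1, 2, 3) <= (4, 3, 5) -> finishes; pool += (3, 1, 1) = (7, 4, 6)
  P8 needs (4, 1, 3) <= (7, 4, 6) -> finishes; pool += (0, 3, 1) = (7, 7, 7)
  P7 needs (3, 5, 2) <= (7, 7, 7) -> finishes; pool += (2, 0, 0) = (9, 7, 7)
  P4 needs (4, 6, 2) <= (9, 7, 7) -> finishes; pool += (0, 1, 0) = (9, 8, 7)
  P0 needs (7, 4, 2) <= (9, 8, 7) -> finishes; pool += (0, 2, 1) = (9, 10, 8)


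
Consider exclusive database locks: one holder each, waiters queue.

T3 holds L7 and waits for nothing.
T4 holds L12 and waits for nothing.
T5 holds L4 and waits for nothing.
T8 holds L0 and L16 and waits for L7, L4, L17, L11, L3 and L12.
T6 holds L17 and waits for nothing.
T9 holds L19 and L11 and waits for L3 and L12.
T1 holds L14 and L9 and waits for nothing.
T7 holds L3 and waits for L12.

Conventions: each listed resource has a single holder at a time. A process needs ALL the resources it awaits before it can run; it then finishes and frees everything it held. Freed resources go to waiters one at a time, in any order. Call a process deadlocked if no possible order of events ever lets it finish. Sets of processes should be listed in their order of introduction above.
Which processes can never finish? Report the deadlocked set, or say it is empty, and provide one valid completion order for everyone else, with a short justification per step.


The deadlocked set is empty.
Key observation: although several processes wait, no cycle exists — each chain bottoms out at a free runner.
A valid finishing order for the others: T6, T4, T1, T7, T9, T3, T5, T8.
Check, step by step:
  T6 waits on nothing -> runs at once and releases L17
  T4 waits on nothing -> runs at once and releases L12
  T1 waits on nothing -> runs at once and releases L14 and L9
  run T7 (all its waits — L12 — are resolved); releases L3
  run T9 (all its waits — L3 and L12 — are resolved); releases L19 and L11
  T3 waits on nothing -> runs at once and releases L7
  T5 waits on nothing -> runs at once and releases L4
  run T8 (all its waits — L7, L4, L17, L11, L3 and L12 — are resolved); releases L0 and L16


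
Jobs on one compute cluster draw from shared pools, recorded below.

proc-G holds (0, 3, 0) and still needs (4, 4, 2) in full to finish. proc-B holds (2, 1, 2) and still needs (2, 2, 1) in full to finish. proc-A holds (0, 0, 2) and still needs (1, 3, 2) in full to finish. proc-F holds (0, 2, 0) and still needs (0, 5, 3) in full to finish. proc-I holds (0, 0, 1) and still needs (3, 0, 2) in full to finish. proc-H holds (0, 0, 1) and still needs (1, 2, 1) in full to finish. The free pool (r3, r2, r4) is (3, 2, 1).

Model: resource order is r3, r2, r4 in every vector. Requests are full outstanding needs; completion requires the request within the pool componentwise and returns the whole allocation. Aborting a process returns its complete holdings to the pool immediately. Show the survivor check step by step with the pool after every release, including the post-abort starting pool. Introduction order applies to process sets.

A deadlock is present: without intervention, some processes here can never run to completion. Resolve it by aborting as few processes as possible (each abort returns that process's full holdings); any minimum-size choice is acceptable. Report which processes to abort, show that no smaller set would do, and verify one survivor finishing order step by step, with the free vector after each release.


Abort proc-G.
Key observation: proc-F had no path to completion before; after the abort of proc-G ((0, 3, 0) returned), step 5 is where it fits.
No smaller set exists: with zero aborts the deadlock remains.
The survivors complete as proc-B, proc-H, proc-I, proc-A, proc-F. Walking it through (starting from the post-abort pool):
  pool = (3, 5, 1)
  run proc-B (needs (2, 2, 1), free (3, 5, 1)); after release of (2, 1, 2) the pool is (5, 6, 3)
  run proc-H (needs (1, 2, 1), free (5, 6, 3)); after release of (0, 0, 1) the pool is (5, 6, 4)
  run proc-I (needs (3, 0, 2), free (5, 6, 4)); after release of (0, 0, 1) the pool is (5, 6, 5)
  run proc-A (needs (1, 3, 2), free (5, 6, 5)); after release of (0, 0, 2) the pool is (5, 6, 7)
  run proc-F (needs (0, 5, 3), free (5, 6, 7)); after release of (0, 2, 0) the pool is (5, 8, 7)


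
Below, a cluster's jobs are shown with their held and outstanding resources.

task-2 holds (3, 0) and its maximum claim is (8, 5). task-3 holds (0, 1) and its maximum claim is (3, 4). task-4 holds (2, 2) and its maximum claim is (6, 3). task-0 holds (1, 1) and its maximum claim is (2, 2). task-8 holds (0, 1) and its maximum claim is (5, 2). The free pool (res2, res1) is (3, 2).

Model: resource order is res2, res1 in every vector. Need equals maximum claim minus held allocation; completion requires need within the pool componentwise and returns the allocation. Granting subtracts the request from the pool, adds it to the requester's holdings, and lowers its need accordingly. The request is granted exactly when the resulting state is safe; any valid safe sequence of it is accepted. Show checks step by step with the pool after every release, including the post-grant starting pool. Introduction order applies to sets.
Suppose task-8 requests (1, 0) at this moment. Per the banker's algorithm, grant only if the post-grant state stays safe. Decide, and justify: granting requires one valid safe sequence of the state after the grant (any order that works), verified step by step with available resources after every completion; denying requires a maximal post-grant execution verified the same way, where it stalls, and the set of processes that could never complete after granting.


DENY. Granting would leave the state unsafe.
Key observation: even finishing task-0, task-3 leaves just (3, 4) free — too little res2 for any of the remaining processes.
After a pretend grant, a maximal execution: task-0, task-3 — then nothing else fits. Verifying each step:
  pool = (2, 2)
  task-0: need (1, 1) fits (2, 2); releases (1, 1), pool now (3, 3)
  task-3: need (3, 3) fits (3, 3); releases (0, 1), pool now (3, 4)
  task-2 still needs (5, 5) but only (3, 4) is free — short on res2 and res1
  task-4 still needs (4, 1) but only (3, 4) is free — short on res2
  task-8 still needs (4, 1) but only (3, 4) is free — short on res2
Post-grant, the permanently blocked set is task-2, task-4 and task-8.


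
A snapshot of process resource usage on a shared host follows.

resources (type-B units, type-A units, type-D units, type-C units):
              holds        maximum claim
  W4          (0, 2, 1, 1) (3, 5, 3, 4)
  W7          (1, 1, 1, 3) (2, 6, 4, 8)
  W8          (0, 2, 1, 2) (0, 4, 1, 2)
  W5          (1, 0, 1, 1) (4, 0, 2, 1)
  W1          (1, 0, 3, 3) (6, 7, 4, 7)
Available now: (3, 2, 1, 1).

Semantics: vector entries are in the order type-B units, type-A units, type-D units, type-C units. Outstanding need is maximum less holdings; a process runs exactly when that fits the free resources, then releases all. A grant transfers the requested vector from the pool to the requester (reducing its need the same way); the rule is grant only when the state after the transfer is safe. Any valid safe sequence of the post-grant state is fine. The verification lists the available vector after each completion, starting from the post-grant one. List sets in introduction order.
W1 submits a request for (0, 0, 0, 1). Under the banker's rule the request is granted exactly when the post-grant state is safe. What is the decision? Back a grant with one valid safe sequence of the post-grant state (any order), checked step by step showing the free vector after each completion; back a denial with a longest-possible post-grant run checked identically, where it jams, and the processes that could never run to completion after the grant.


DENY: after the grant no complete ordering would exist.
Key observation: after W5, W8, W4 the pool peaks at (4, 6, 4, 4), and each blocked process is short somewhere: W7 on type-C units; W1 on type-B units, type-A units.
Pretend the grant happened; the run W5, W8, W4 goes as far as possible. Verifying each step:
  pool = (3, 2, 1, 0)
  run W5 (needs (3, 0, 1, 0), free (3, 2, 1, 0)); after release of (1, 0, 1, 1) the pool is (4, 2, 2, 1)
  run W8 (needs (0, 2, 0, 0), free (4, 2, 2, 1)); after release of (0, 2, 1, 2) the pool is (4, 4, 3, 3)
  run W4 (needs (3, 3, 2, 3), free (4, 4, 3, 3)); after release of (0, 2, 1, 1) the pool is (4, 6, 4, 4)
  blocked: W7 wants (1, 5, 3, 5), pool (4, 6, 4, 4) — not enough type-C units
  blocked: W1 wants (5, 7, 1, 3), pool (4, 6, 4, 4) — not enough type-B units and type-A units
Post-grant, the permanently blocked set is W7 and W1.
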